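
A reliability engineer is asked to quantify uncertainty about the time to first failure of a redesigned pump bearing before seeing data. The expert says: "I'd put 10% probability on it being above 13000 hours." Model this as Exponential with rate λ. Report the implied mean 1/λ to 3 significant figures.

P(T > 13000.0) = e^(−λ·13000.0) = 0.1, so λ = −ln(0.1)/13000.0 = 0.000177.
Mean = 1/λ = 5650 hours.

mean ≈ 5650 hours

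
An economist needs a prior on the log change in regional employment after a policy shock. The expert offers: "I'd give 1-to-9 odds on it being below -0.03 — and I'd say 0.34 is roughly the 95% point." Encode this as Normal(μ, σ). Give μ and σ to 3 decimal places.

μ = 0.132, σ = 0.126

The p-quantile of Normal(μ,σ) is μ + z_p·σ, with z_{0.1} = -1.282 and z_{0.95} = 1.645.
Eliminate σ: μ = (z₂·x₁ − z₁·x₂)/(z₂ − z₁) = (1.645·-0.03 − (-1.282)·0.34)/2.926 = 0.132.
Then σ = (x₂ − x₁)/(z₂ − z₁) = (0.34 − -0.03)/2.926 = 0.126.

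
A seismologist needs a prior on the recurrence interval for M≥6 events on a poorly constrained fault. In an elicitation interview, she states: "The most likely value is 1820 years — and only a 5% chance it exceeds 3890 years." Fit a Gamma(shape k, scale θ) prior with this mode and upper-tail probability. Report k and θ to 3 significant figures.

k ≈ 5.78, θ ≈ 381

Gamma(k,θ) with k>1 has mode (k−1)θ, so θ = 1820/(k−1).
Need P(X < 3890) = 0.95 with θ tied to k this way. Start at k = 2, θ = 1820: P(X<3890) ≈ 0.630.
Too low — raise k to concentrate. Iterating converges to k ≈ 5.78.
Then θ = 1820/(5.78−1) ≈ 381.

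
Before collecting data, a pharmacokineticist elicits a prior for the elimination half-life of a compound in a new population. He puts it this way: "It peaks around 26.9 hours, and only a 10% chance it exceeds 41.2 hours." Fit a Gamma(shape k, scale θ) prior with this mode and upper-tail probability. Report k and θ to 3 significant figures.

k ≈ 11.3, θ ≈ 2.62

Gamma(k,θ) with k>1 has mode (k−1)θ, so θ = 26.9/(k−1).
Need P(X < 41.2) = 0.9 with θ tied to k this way. Start at k = 2, θ = 26.9: P(X<41.2) ≈ 0.453.
Too low — raise k to concentrate. Iterating converges to k ≈ 11.3.
Then θ = 26.9/(11.3−1) ≈ 2.62.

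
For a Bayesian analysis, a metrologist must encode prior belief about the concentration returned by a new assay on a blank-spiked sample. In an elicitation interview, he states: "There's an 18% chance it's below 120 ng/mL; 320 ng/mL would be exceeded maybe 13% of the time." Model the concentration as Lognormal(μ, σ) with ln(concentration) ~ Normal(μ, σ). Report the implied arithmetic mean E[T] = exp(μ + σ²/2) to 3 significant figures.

If T ~ Lognormal(μ,σ) then ln T ~ Normal(μ,σ), so the p-quantile of ln T is μ + z_p·σ.
ln(120) = 4.787 and ln(320) = 5.768; z_{0.18} = -0.9154, z_{0.87} = 1.126.
σ = (5.768 − 4.787)/(1.126 − (-0.9154)) = 0.480.
μ = 4.787 − (-0.9154)·0.480 = 5.227.
E[T] = exp(μ + σ²/2) = exp(5.227 + 0.1154) = 209 ng/mL.

E[T] ≈ 209 ng/mL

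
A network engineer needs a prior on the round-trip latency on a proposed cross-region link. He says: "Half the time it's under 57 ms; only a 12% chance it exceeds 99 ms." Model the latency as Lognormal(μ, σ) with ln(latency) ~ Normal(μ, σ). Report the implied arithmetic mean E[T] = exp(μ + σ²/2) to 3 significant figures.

If T ~ Lognormal(μ,σ) then ln T ~ Normal(μ,σ), so the p-quantile of ln T is μ + z_p·σ.
ln(57) = 4.043 and ln(99) = 4.595; z_{0.5} = 0, z_{0.88} = 1.175.
σ = (4.595 − 4.043)/(1.175 − (0)) = 0.470.
μ = 4.043 − (0)·0.470 = 4.043.
E[T] = exp(μ + σ²/2) = exp(4.043 + 0.1104) = 63.7 ms.

E[T] ≈ 63.7 ms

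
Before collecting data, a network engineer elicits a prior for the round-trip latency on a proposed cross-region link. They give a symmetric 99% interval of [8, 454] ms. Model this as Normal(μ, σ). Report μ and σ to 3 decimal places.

μ = 231.000, σ = 86.574

A symmetric 99% interval runs μ ± z·σ with z = 2.576.
Half-width = 223, so σ = 223/2.576 = 86.574.
μ is the interval midpoint, 231.000.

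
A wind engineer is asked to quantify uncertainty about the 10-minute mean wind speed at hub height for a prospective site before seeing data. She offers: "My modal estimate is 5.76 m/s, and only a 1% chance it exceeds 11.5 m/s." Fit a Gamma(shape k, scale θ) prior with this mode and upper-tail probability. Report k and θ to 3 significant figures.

k ≈ 11.3, θ ≈ 0.56

Gamma(k,θ) with k>1 has mode (k−1)θ, so θ = 5.76/(k−1).
Need P(X < 11.5) = 0.99 with θ tied to k this way. Start at k = 2, θ = 5.76: P(X<11.5) ≈ 0.593.
Too low — raise k to concentrate. Iterating converges to k ≈ 11.3.
Then θ = 5.76/(11.3−1) ≈ 0.56.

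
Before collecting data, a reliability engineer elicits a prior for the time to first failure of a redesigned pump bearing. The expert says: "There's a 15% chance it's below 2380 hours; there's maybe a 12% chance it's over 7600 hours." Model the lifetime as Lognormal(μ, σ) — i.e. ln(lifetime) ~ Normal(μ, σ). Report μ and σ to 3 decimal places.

μ ≈ 8.319, σ ≈ 0.525

If T ~ Lognormal(μ,σ) then ln T ~ Normal(μ,σ), so the p-quantile of ln T is μ + z_p·σ.
ln(2380) = 7.775 and ln(7600) = 8.936; z_{0.15} = -1.036, z_{0.88} = 1.175.
σ = (8.936 − 7.775)/(1.175 − (-1.036)) = 0.525.
μ = 7.775 − (-1.036)·0.525 = 8.319.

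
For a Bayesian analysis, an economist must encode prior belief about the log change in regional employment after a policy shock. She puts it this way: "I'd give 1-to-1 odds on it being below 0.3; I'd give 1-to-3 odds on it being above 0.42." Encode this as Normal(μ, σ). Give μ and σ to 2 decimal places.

The p-quantile of Normal(μ,σ) is μ + z_p·σ, with z_{0.5} = 0 and z_{0.75} = 0.6745.
Eliminate σ: μ = (z₂·x₁ − z₁·x₂)/(z₂ − z₁) = (0.6745·0.3 − (0)·0.42)/0.6745 = 0.30.
Then σ = (x₂ − x₁)/(z₂ − z₁) = (0.42 − 0.3)/0.6745 = 0.18.

μ = 0.30, σ = 0.18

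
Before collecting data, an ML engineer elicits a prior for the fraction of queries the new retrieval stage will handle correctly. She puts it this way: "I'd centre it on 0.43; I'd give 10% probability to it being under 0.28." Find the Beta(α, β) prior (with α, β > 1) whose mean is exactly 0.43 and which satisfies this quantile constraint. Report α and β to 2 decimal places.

α ≈ 7.34, β ≈ 9.73

With mean 0.43 fixed, write α = 0.43s, β = 0.57s where s = α+β.
Need P(θ < 0.28) = 0.1 under Beta(0.43s, 0.57s). Normal approximation: (q−m)/√(m(1−m)/s) ≈ z_{0.1} = -1.28, so s ≈ 0.43·0.57·(-1.28)²/(0.28−0.43)² = 17.9.
At s = 17.9: P(θ<0.28) ≈ 0.094. Adjusting to match 0.1 gives s ≈ 17.07.
So α = 0.43·17.07 ≈ 7.34, β = 0.57·17.07 ≈ 9.73.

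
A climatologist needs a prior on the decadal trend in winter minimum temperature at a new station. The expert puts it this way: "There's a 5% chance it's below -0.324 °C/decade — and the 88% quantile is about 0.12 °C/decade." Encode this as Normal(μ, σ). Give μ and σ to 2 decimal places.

The p-quantile of Normal(μ,σ) is μ + z_p·σ, with z_{0.05} = -1.645 and z_{0.88} = 1.175.
Eliminate σ: μ = (z₂·x₁ − z₁·x₂)/(z₂ − z₁) = (1.175·-0.324 − (-1.645)·0.12)/2.82 = -0.07.
Then σ = (x₂ − x₁)/(z₂ − z₁) = (0.12 − -0.324)/2.82 = 0.16.

μ = -0.07, σ = 0.16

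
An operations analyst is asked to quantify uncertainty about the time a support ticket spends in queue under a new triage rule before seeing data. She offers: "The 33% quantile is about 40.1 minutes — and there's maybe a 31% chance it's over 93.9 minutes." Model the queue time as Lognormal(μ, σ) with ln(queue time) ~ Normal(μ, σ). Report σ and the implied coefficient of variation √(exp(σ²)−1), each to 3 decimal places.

σ ≈ 0.909, CV ≈ 1.134

If T ~ Lognormal(μ,σ) then ln T ~ Normal(μ,σ), so the p-quantile of ln T is μ + z_p·σ.
ln(40.1) = 3.691 and ln(93.9) = 4.542; z_{0.33} = -0.4399, z_{0.69} = 0.4959.
σ = (4.542 − 3.691)/(0.4959 − (-0.4399)) = 0.909.
μ = 3.691 − (-0.4399)·0.909 = 4.091.
CV = √(exp(σ²)−1) = √(exp(0.8268)−1) = 1.134.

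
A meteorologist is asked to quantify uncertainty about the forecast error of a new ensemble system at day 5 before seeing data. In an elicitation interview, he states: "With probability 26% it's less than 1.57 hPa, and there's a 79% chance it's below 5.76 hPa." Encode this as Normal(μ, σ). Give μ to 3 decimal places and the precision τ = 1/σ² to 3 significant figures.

The p-quantile of Normal(μ,σ) is μ + z_p·σ, with z_{0.26} = -0.6433 and z_{0.79} = 0.8064.
Eliminate σ: μ = (z₂·x₁ − z₁·x₂)/(z₂ − z₁) = (0.8064·1.57 − (-0.6433)·5.76)/1.45 = 3.429.
Then σ = (x₂ − x₁)/(z₂ − z₁) = (5.76 − 1.57)/1.45 = 2.890.
Precision τ = 1/σ² = 1/2.89² = 0.12.

μ = 3.429, τ = 0.12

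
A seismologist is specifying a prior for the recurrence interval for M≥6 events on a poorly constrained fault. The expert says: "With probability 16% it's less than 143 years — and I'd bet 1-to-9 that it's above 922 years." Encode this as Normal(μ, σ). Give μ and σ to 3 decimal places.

For Normal(μ,σ), the p-quantile is μ + z_p·σ. Here z_{0.16} = -0.9945, z_{0.9} = 1.282.
So 143 = μ − 0.9945σ and 922 = μ + 1.282σ.
Subtracting: σ = (922 − 143)/(1.282 − (-0.9945)) = 342.266.
Then μ = 143 − (-0.9945)·342.266 = 483.369.

μ = 483.369, σ = 342.266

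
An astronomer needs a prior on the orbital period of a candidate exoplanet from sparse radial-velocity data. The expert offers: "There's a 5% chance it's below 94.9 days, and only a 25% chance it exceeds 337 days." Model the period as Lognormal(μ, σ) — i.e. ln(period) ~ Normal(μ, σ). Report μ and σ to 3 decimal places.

μ ≈ 5.452, σ ≈ 0.546

If T ~ Lognormal(μ,σ) then ln T ~ Normal(μ,σ), so the p-quantile of ln T is μ + z_p·σ.
ln(94.9) = 4.553 and ln(337) = 5.82; z_{0.05} = -1.645, z_{0.75} = 0.6745.
σ = (5.82 − 4.553)/(0.6745 − (-1.645)) = 0.546.
μ = 4.553 − (-1.645)·0.546 = 5.452.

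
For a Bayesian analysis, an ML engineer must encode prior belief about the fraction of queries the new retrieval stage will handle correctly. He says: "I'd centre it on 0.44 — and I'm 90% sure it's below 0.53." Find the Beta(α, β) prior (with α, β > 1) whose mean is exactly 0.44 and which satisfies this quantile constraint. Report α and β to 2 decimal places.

α ≈ 22.09, β ≈ 28.11

With mean 0.44 fixed, write α = 0.44s, β = 0.56s where s = α+β.
Need P(θ < 0.53) = 0.9 under Beta(0.44s, 0.56s). Normal approximation: (q−m)/√(m(1−m)/s) ≈ z_{0.9} = 1.28, so s ≈ 0.44·0.56·(1.28)²/(0.53−0.44)² = 50.0.
At s = 50.0: P(θ<0.53) ≈ 0.899. Adjusting to match 0.9 gives s ≈ 50.20.
So α = 0.44·50.20 ≈ 22.09, β = 0.56·50.20 ≈ 28.11.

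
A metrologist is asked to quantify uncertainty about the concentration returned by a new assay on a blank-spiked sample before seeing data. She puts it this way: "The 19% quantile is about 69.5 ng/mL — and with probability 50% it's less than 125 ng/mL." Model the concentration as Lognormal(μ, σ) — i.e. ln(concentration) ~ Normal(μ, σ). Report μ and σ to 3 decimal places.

If T ~ Lognormal(μ,σ) then ln T ~ Normal(μ,σ), so the p-quantile of ln T is μ + z_p·σ.
ln(69.5) = 4.241 and ln(125) = 4.828; z_{0.19} = -0.8779, z_{0.5} = 0.
σ = (4.828 − 4.241)/(0 − (-0.8779)) = 0.669.
μ = 4.241 − (-0.8779)·0.669 = 4.828.

μ ≈ 4.828, σ ≈ 0.669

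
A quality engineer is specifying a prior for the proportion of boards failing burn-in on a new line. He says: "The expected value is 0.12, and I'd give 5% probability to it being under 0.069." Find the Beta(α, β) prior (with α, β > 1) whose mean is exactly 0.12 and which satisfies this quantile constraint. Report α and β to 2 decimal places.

α ≈ 10.73, β ≈ 78.70

With mean 0.12 fixed, write α = 0.12s, β = 0.88s where s = α+β.
Need P(θ < 0.069) = 0.05 under Beta(0.12s, 0.88s). Normal approximation: (q−m)/√(m(1−m)/s) ≈ z_{0.05} = -1.64, so s ≈ 0.12·0.88·(-1.64)²/(0.069−0.12)² = 109.8.
At s = 109.8: P(θ<0.069) ≈ 0.033. Adjusting to match 0.05 gives s ≈ 89.44.
So α = 0.12·89.44 ≈ 10.73, β = 0.88·89.44 ≈ 78.70.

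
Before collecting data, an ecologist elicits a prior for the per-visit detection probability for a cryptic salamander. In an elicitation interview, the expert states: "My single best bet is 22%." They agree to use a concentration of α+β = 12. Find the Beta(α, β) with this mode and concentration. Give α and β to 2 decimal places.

α = 3.20, β = 8.80

For α,β > 1 the Beta mode is (α−1)/(α+β−2). With α+β = 12, the mode is (α−1)/10.
Set (α−1)/10 = 0.22 → α = 1 + 0.22·10 = 3.20.
β = 12 − α = 8.80.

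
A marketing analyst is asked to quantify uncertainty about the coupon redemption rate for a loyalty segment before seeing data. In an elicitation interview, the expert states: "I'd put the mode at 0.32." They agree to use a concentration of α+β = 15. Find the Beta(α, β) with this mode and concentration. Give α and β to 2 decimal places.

For α,β > 1 the Beta mode is (α−1)/(α+β−2). With α+β = 15, the mode is (α−1)/13.
Set (α−1)/13 = 0.32 → α = 1 + 0.32·13 = 5.16.
β = 15 − α = 9.84.

α = 5.16, β = 9.84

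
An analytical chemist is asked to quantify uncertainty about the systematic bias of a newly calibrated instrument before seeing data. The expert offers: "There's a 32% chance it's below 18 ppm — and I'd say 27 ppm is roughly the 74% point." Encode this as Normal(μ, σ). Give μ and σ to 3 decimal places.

For Normal(μ,σ), the p-quantile is μ + z_p·σ. Here z_{0.32} = -0.4677, z_{0.74} = 0.6433.
So 18 = μ − 0.4677σ and 27 = μ + 0.6433σ.
Subtracting: σ = (27 − 18)/(0.6433 − (-0.4677)) = 8.100.
Then μ = 18 − (-0.4677)·8.100 = 21.789.

μ = 21.789, σ = 8.100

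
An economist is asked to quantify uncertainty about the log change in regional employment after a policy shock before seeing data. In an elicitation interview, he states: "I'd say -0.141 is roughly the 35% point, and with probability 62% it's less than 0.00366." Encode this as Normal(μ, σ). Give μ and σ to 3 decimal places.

μ = -0.060, σ = 0.209

For Normal(μ,σ), the p-quantile is μ + z_p·σ. Here z_{0.35} = -0.3853, z_{0.62} = 0.3055.
So -0.141 = μ − 0.3853σ and 0.00366 = μ + 0.3055σ.
Subtracting: σ = (0.00366 − -0.141)/(0.3055 − (-0.3853)) = 0.209.
Then μ = -0.141 − (-0.3853)·0.209 = -0.060.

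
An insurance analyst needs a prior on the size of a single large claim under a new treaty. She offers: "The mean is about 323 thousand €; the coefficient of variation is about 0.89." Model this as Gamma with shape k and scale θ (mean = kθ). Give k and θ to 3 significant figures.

k ≈ 1.26, θ ≈ 256

For Gamma(k, scale θ): mean = kθ, variance = kθ², so CV = 1/√k.
CV = 0.89, hence k = 1/CV² = 1.26.
Then θ = mean/k = 323/1.26 = 256.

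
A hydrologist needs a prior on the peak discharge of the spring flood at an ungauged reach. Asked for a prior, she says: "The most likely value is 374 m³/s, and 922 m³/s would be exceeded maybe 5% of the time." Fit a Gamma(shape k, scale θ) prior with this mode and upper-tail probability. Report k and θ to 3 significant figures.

k ≈ 4.34, θ ≈ 112

Gamma(k,θ) with k>1 has mode (k−1)θ, so θ = 374/(k−1).
Need P(X < 922) = 0.95 with θ tied to k this way. Start at k = 2, θ = 374: P(X<922) ≈ 0.705.
Too low — raise k to concentrate. Iterating converges to k ≈ 4.34.
Then θ = 374/(4.34−1) ≈ 112.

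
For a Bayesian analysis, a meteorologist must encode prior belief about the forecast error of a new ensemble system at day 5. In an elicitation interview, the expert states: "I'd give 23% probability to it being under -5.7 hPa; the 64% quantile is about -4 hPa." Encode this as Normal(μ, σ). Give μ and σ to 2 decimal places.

μ = -4.56, σ = 1.55

The p-quantile of Normal(μ,σ) is μ + z_p·σ, with z_{0.23} = -0.7388 and z_{0.64} = 0.3585.
Eliminate σ: μ = (z₂·x₁ − z₁·x₂)/(z₂ − z₁) = (0.3585·-5.7 − (-0.7388)·-4)/1.097 = -4.56.
Then σ = (x₂ − x₁)/(z₂ − z₁) = (-4 − -5.7)/1.097 = 1.55.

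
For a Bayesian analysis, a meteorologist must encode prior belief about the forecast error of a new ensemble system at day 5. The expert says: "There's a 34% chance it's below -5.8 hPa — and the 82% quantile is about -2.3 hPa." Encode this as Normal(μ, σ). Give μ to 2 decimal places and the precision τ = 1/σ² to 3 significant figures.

μ = -4.71, τ = 0.144

For Normal(μ,σ), the p-quantile is μ + z_p·σ. Here z_{0.34} = -0.4125, z_{0.82} = 0.9154.
So -5.8 = μ − 0.4125σ and -2.3 = μ + 0.9154σ.
Subtracting: σ = (-2.3 − -5.8)/(0.9154 − (-0.4125)) = 2.64.
Then μ = -5.8 − (-0.4125)·2.64 = -4.71.
Precision τ = 1/σ² = 1/2.636² = 0.144.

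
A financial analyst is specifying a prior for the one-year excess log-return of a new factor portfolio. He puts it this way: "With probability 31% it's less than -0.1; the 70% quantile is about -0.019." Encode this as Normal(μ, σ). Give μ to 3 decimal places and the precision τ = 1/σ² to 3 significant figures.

μ = -0.061, τ = 159

The p-quantile of Normal(μ,σ) is μ + z_p·σ, with z_{0.31} = -0.4959 and z_{0.7} = 0.5244.
Eliminate σ: μ = (z₂·x₁ − z₁·x₂)/(z₂ − z₁) = (0.5244·-0.1 − (-0.4959)·-0.019)/1.02 = -0.061.
Then σ = (x₂ − x₁)/(z₂ − z₁) = (-0.019 − -0.1)/1.02 = 0.079.
Precision τ = 1/σ² = 1/0.07939² = 159.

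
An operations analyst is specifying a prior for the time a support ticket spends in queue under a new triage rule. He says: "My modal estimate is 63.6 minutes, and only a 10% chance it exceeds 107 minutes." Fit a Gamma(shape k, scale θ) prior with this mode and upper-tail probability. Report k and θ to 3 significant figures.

k ≈ 7.99, θ ≈ 9.1

Gamma(k,θ) with k>1 has mode (k−1)θ, so θ = 63.6/(k−1).
Need P(X < 107) = 0.9 with θ tied to k this way. Start at k = 2, θ = 63.6: P(X<107) ≈ 0.501.
Too low — raise k to concentrate. Iterating converges to k ≈ 7.99.
Then θ = 63.6/(7.99−1) ≈ 9.1.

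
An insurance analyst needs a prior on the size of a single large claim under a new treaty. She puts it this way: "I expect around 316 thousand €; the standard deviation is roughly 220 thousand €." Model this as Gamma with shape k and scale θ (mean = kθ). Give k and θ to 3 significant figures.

k ≈ 2.06, θ ≈ 153

For Gamma(k, scale θ): mean = kθ, variance = kθ², so CV = 1/√k.
CV = SD/mean = 220/316 = 0.6962, hence k = 1/CV² = 2.06.
Then θ = mean/k = 316/2.06 = 153.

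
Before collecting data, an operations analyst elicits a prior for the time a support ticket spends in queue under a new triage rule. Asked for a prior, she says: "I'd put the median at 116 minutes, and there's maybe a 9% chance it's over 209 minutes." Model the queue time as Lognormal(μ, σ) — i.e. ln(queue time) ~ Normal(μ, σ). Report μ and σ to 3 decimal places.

If T ~ Lognormal(μ,σ) then ln T ~ Normal(μ,σ), so the p-quantile of ln T is μ + z_p·σ.
ln(116) = 4.754 and ln(209) = 5.342; z_{0.5} = 0, z_{0.91} = 1.341.
σ = (5.342 − 4.754)/(1.341 − (0)) = 0.439.
μ = 4.754 − (0)·0.439 = 4.754.

μ ≈ 4.754, σ ≈ 0.439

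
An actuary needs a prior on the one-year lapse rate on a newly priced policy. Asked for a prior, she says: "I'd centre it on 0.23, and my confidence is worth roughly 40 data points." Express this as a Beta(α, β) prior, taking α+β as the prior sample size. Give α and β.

Under the effective-sample-size interpretation, Beta(α, β) has prior mean α/(α+β) and prior sample size α+β.
So α+β = 40 and α/(α+β) = 0.23, giving α = 0.23·40 = 9.2 and β = 40 − 9.2 = 30.8.

α = 9.2, β = 30.8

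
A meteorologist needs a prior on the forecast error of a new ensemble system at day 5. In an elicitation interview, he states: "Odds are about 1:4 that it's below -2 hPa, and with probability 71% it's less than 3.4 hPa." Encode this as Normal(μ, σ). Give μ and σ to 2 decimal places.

μ = 1.26, σ = 3.87

The p-quantile of Normal(μ,σ) is μ + z_p·σ, with z_{0.2} = -0.8416 and z_{0.71} = 0.5534.
Eliminate σ: μ = (z₂·x₁ − z₁·x₂)/(z₂ − z₁) = (0.5534·-2 − (-0.8416)·3.4)/1.395 = 1.26.
Then σ = (x₂ − x₁)/(z₂ − z₁) = (3.4 − -2)/1.395 = 3.87.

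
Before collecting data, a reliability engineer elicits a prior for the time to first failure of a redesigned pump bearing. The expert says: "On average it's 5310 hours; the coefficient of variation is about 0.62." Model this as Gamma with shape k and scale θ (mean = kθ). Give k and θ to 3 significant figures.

For Gamma(k, scale θ): mean = kθ, variance = kθ², so CV = 1/√k.
CV = 0.62, hence k = 1/CV² = 2.6.
Then θ = mean/k = 5310/2.6 = 2040.

k ≈ 2.6, θ ≈ 2040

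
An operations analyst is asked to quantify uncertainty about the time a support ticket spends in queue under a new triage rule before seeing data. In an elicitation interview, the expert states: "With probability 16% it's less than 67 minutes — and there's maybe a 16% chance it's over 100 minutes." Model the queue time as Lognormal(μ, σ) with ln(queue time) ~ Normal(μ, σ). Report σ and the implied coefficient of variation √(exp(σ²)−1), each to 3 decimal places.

σ ≈ 0.201, CV ≈ 0.203

If T ~ Lognormal(μ,σ) then ln T ~ Normal(μ,σ), so the p-quantile of ln T is μ + z_p·σ.
ln(67) = 4.205 and ln(100) = 4.605; z_{0.16} = -0.9945, z_{0.84} = 0.9945.
σ = (4.605 − 4.205)/(0.9945 − (-0.9945)) = 0.201.
μ = 4.205 − (-0.9945)·0.201 = 4.405.
CV = √(exp(σ²)−1) = √(exp(0.0405)−1) = 0.203.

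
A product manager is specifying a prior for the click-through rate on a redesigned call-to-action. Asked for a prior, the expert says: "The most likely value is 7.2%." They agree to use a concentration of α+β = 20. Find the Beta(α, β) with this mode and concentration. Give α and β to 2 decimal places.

α = 2.30, β = 17.70

For α,β > 1 the Beta mode is (α−1)/(α+β−2). With α+β = 20, the mode is (α−1)/18.
Set (α−1)/18 = 0.072 → α = 1 + 0.072·18 = 2.30.
β = 20 − α = 17.70.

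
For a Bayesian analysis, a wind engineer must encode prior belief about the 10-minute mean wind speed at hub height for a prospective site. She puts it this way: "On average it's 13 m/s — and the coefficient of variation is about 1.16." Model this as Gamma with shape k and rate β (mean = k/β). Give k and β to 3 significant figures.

k ≈ 0.743, β ≈ 0.0572

For Gamma(k, rate β): mean = k/β, variance = k/β², so CV = 1/√k.
CV = 1.16, hence k = 1/CV² = 0.743.
Then β = k/mean = 0.743/13 = 0.0572.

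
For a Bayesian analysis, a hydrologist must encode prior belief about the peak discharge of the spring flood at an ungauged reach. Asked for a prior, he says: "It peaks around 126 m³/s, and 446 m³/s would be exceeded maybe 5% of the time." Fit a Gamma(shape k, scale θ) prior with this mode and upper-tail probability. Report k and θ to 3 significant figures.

k ≈ 2.61, θ ≈ 78.1

Gamma(k,θ) with k>1 has mode (k−1)θ, so θ = 126/(k−1).
Need P(X < 446) = 0.95 with θ tied to k this way. Start at k = 2, θ = 126: P(X<446) ≈ 0.868.
Too low — raise k to concentrate. Iterating converges to k ≈ 2.61.
Then θ = 126/(2.61−1) ≈ 78.1.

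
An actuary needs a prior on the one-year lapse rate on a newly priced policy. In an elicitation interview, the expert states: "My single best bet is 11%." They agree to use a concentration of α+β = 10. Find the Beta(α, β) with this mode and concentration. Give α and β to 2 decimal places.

α = 1.88, β = 8.12

For α,β > 1 the Beta mode is (α−1)/(α+β−2). With α+β = 10, the mode is (α−1)/8.
Set (α−1)/8 = 0.11 → α = 1 + 0.11·8 = 1.88.
β = 10 − α = 8.12.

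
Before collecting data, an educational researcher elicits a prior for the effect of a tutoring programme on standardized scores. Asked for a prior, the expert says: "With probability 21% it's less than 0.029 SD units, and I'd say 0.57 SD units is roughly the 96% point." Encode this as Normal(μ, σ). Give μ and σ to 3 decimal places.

For Normal(μ,σ), the p-quantile is μ + z_p·σ. Here z_{0.21} = -0.8064, z_{0.96} = 1.751.
So 0.029 = μ − 0.8064σ and 0.57 = μ + 1.751σ.
Subtracting: σ = (0.57 − 0.029)/(1.751 − (-0.8064)) = 0.212.
Then μ = 0.029 − (-0.8064)·0.212 = 0.200.

μ = 0.200, σ = 0.212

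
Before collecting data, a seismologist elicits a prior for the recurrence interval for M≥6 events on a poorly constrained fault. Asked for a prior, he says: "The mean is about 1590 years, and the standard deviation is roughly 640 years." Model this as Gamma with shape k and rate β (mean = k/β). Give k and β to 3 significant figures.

For Gamma(k, rate β): mean = k/β, variance = k/β², so CV = 1/√k.
CV = SD/mean = 640/1590 = 0.4025, hence k = 1/CV² = 6.17.
Then β = k/mean = 6.17/1590 = 0.00388.

k ≈ 6.17, β ≈ 0.00388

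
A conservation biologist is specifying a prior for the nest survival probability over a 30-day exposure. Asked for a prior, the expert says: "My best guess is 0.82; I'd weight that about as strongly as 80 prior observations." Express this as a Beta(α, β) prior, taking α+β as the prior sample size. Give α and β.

Under the effective-sample-size interpretation, Beta(α, β) has prior mean α/(α+β) and prior sample size α+β.
So α+β = 80 and α/(α+β) = 0.82, giving α = 0.82·80 = 65.6 and β = 80 − 65.6 = 14.4.

α = 65.6, β = 14.4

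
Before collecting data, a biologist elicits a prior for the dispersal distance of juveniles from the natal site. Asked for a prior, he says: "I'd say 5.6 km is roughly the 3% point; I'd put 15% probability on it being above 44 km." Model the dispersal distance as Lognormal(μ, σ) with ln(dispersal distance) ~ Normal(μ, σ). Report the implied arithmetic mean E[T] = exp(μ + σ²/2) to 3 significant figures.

E[T] ≈ 27.2 km

If T ~ Lognormal(μ,σ) then ln T ~ Normal(μ,σ), so the p-quantile of ln T is μ + z_p·σ.
ln(5.6) = 1.723 and ln(44) = 3.784; z_{0.03} = -1.881, z_{0.85} = 1.036.
σ = (3.784 − 1.723)/(1.036 − (-1.881)) = 0.707.
μ = 1.723 − (-1.881)·0.707 = 3.052.
E[T] = exp(μ + σ²/2) = exp(3.052 + 0.2497) = 27.2 km.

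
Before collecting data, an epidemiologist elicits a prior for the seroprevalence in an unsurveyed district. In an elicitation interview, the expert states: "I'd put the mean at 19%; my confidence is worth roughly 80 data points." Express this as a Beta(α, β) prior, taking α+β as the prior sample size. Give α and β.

Under the effective-sample-size interpretation, Beta(α, β) has prior mean α/(α+β) and prior sample size α+β.
So α+β = 80 and α/(α+β) = 0.19, giving α = 0.19·80 = 15.2 and β = 80 − 15.2 = 64.8.

α = 15.2, β = 64.8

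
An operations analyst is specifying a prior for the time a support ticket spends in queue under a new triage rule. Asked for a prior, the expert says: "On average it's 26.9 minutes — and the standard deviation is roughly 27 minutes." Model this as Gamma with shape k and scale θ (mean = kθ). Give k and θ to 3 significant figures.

k ≈ 0.993, θ ≈ 27.1

For Gamma(k, scale θ): mean = kθ, variance = kθ², so CV = 1/√k.
CV = SD/mean = 27/26.9 = 1.004, hence k = 1/CV² = 0.993.
Then θ = mean/k = 26.9/0.993 = 27.1.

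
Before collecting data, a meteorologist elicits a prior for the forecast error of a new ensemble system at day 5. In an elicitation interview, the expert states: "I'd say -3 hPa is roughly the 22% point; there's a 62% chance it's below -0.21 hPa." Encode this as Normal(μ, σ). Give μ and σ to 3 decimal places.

μ = -1.001, σ = 2.589

For Normal(μ,σ), the p-quantile is μ + z_p·σ. Here z_{0.22} = -0.7722, z_{0.62} = 0.3055.
So -3 = μ − 0.7722σ and -0.21 = μ + 0.3055σ.
Subtracting: σ = (-0.21 − -3)/(0.3055 − (-0.7722)) = 2.589.
Then μ = -3 − (-0.7722)·2.589 = -1.001.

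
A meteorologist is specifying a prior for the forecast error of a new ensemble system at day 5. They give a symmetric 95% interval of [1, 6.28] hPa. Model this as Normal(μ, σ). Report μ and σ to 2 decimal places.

μ = 3.64, σ = 1.35

A symmetric 95% interval runs μ ± z·σ with z = 1.96.
Half-width = 2.64, so σ = 2.64/1.96 = 1.35.
μ is the interval midpoint, 3.64.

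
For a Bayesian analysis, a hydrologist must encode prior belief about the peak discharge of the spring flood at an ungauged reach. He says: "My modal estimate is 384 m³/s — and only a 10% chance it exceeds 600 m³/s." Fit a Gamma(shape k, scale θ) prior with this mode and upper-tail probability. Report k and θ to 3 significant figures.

Gamma(k,θ) with k>1 has mode (k−1)θ, so θ = 384/(k−1).
Need P(X < 600) = 0.9 with θ tied to k this way. Start at k = 2, θ = 384: P(X<600) ≈ 0.463.
Too low — raise k to concentrate. Iterating converges to k ≈ 10.4.
Then θ = 384/(10.4−1) ≈ 40.9.

k ≈ 10.4, θ ≈ 40.9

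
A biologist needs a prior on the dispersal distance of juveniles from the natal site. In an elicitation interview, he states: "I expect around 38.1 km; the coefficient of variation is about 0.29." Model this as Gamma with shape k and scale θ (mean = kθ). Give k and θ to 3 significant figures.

k ≈ 11.9, θ ≈ 3.2

For Gamma(k, scale θ): mean = kθ, variance = kθ², so CV = 1/√k.
CV = 0.29, hence k = 1/CV² = 11.9.
Then θ = mean/k = 38.1/11.9 = 3.2.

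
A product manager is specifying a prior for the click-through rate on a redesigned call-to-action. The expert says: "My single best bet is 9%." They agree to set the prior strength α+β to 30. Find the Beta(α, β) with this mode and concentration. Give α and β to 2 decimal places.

α = 3.52, β = 26.48

For α,β > 1 the Beta mode is (α−1)/(α+β−2). With α+β = 30, the mode is (α−1)/28.
Set (α−1)/28 = 0.09 → α = 1 + 0.09·28 = 3.52.
β = 30 − α = 26.48.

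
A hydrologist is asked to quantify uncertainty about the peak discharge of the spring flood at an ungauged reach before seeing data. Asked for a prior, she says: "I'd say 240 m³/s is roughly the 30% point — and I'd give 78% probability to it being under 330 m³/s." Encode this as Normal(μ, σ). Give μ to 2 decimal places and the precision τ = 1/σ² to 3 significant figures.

μ = 276.40, τ = 0.000208

For Normal(μ,σ), the p-quantile is μ + z_p·σ. Here z_{0.3} = -0.5244, z_{0.78} = 0.7722.
So 240 = μ − 0.5244σ and 330 = μ + 0.7722σ.
Subtracting: σ = (330 − 240)/(0.7722 − (-0.5244)) = 69.41.
Then μ = 240 − (-0.5244)·69.41 = 276.40.
Precision τ = 1/σ² = 1/69.41² = 0.000208.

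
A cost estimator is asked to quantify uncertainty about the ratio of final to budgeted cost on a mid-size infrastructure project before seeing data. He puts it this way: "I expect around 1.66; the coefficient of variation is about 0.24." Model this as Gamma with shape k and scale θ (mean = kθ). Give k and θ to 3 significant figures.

For Gamma(k, scale θ): mean = kθ, variance = kθ², so CV = 1/√k.
CV = 0.24, hence k = 1/CV² = 17.4.
Then θ = mean/k = 1.66/17.4 = 0.0956.

k ≈ 17.4, θ ≈ 0.0956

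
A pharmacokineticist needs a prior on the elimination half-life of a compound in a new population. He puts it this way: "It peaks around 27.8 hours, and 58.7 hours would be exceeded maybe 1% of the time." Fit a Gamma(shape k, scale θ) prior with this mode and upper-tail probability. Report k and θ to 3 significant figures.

k ≈ 9.7, θ ≈ 3.19

Gamma(k,θ) with k>1 has mode (k−1)θ, so θ = 27.8/(k−1).
Need P(X < 58.7) = 0.99 with θ tied to k this way. Start at k = 2, θ = 27.8: P(X<58.7) ≈ 0.623.
Too low — raise k to concentrate. Iterating converges to k ≈ 9.7.
Then θ = 27.8/(9.7−1) ≈ 3.19.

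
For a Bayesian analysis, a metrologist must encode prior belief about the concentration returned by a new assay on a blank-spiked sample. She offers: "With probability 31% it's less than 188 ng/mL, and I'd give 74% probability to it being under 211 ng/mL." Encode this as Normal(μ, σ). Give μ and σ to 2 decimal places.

μ = 198.01, σ = 20.19

For Normal(μ,σ), the p-quantile is μ + z_p·σ. Here z_{0.31} = -0.4959, z_{0.74} = 0.6433.
So 188 = μ − 0.4959σ and 211 = μ + 0.6433σ.
Subtracting: σ = (211 − 188)/(0.6433 − (-0.4959)) = 20.19.
Then μ = 188 − (-0.4959)·20.19 = 198.01.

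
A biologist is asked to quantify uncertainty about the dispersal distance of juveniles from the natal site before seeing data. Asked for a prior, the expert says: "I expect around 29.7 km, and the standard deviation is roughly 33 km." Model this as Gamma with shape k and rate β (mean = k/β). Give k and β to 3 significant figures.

k ≈ 0.81, β ≈ 0.0273

For Gamma(k, rate β): mean = k/β, variance = k/β², so CV = 1/√k.
CV = SD/mean = 33/29.7 = 1.111, hence k = 1/CV² = 0.81.
Then β = k/mean = 0.81/29.7 = 0.0273.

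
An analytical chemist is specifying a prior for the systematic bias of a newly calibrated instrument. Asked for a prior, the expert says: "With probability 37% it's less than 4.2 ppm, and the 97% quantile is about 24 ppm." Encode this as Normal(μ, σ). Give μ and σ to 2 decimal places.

μ = 7.17, σ = 8.95

For Normal(μ,σ), the p-quantile is μ + z_p·σ. Here z_{0.37} = -0.3319, z_{0.97} = 1.881.
So 4.2 = μ − 0.3319σ and 24 = μ + 1.881σ.
Subtracting: σ = (24 − 4.2)/(1.881 − (-0.3319)) = 8.95.
Then μ = 4.2 − (-0.3319)·8.95 = 7.17.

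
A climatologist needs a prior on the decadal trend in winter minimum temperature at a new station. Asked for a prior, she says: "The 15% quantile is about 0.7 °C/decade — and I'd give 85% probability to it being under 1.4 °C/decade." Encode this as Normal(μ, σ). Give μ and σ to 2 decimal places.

μ = 1.05, σ = 0.34

The p-quantile of Normal(μ,σ) is μ + z_p·σ, with z_{0.15} = -1.036 and z_{0.85} = 1.036.
Eliminate σ: μ = (z₂·x₁ − z₁·x₂)/(z₂ − z₁) = (1.036·0.7 − (-1.036)·1.4)/2.073 = 1.05.
Then σ = (x₂ − x₁)/(z₂ − z₁) = (1.4 − 0.7)/2.073 = 0.34.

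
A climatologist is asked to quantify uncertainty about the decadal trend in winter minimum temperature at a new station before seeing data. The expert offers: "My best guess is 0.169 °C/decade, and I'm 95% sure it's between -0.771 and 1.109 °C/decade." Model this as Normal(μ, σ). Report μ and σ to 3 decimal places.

A symmetric 95% interval runs μ ± z·σ with z = 1.96.
Half-width = 0.94, so σ = 0.94/1.96 = 0.480.
μ is the stated best guess, 0.169.

μ = 0.169, σ = 0.480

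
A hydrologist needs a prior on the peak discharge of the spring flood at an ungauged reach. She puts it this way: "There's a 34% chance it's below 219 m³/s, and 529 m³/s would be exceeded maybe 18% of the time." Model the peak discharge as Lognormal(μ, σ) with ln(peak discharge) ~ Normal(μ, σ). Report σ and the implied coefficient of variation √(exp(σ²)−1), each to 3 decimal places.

σ ≈ 0.664, CV ≈ 0.745

If T ~ Lognormal(μ,σ) then ln T ~ Normal(μ,σ), so the p-quantile of ln T is μ + z_p·σ.
ln(219) = 5.389 and ln(529) = 6.271; z_{0.34} = -0.4125, z_{0.82} = 0.9154.
σ = (6.271 − 5.389)/(0.9154 − (-0.4125)) = 0.664.
μ = 5.389 − (-0.4125)·0.664 = 5.663.
CV = √(exp(σ²)−1) = √(exp(0.4411)−1) = 0.745.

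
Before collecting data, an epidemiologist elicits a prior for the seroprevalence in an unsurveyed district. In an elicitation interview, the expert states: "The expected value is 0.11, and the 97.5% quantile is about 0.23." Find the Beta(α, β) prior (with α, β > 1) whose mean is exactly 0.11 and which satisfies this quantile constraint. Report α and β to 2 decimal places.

α ≈ 3.90, β ≈ 31.59

With mean 0.11 fixed, write α = 0.11s, β = 0.89s where s = α+β.
Need P(θ < 0.23) = 0.975 under Beta(0.11s, 0.89s). Normal approximation: (q−m)/√(m(1−m)/s) ≈ z_{0.975} = 1.96, so s ≈ 0.11·0.89·(1.96)²/(0.23−0.11)² = 26.1.
At s = 26.1: P(θ<0.23) ≈ 0.957. Adjusting to match 0.975 gives s ≈ 35.50.
So α = 0.11·35.50 ≈ 3.90, β = 0.89·35.50 ≈ 31.59.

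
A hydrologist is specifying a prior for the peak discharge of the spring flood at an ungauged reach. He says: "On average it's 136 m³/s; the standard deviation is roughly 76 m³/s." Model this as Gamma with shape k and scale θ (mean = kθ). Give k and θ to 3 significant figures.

For Gamma(k, scale θ): mean = kθ, variance = kθ², so CV = 1/√k.
CV = SD/mean = 76/136 = 0.5588, hence k = 1/CV² = 3.2.
Then θ = mean/k = 136/3.2 = 42.5.

k ≈ 3.2, θ ≈ 42.5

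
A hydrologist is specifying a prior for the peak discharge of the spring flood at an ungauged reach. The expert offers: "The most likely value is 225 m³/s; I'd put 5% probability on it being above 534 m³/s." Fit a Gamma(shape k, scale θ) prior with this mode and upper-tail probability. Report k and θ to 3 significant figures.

Gamma(k,θ) with k>1 has mode (k−1)θ, so θ = 225/(k−1).
Need P(X < 534) = 0.95 with θ tied to k this way. Start at k = 2, θ = 225: P(X<534) ≈ 0.686.
Too low — raise k to concentrate. Iterating converges to k ≈ 4.66.
Then θ = 225/(4.66−1) ≈ 61.5.

k ≈ 4.66, θ ≈ 61.5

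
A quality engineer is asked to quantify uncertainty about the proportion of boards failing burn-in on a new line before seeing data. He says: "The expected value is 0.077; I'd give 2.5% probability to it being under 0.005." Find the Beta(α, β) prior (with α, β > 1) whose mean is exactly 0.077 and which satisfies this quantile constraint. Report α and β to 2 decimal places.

α ≈ 1.39, β ≈ 16.63

With mean 0.077 fixed, write α = 0.077s, β = 0.923s where s = α+β.
Need P(θ < 0.005) = 0.025 under Beta(0.077s, 0.923s). Normal approximation: (q−m)/√(m(1−m)/s) ≈ z_{0.025} = -1.96, so s ≈ 0.077·0.923·(-1.96)²/(0.005−0.077)² = 52.7.
At s = 52.7: P(θ<0.005) ≈ 0.000. Adjusting to match 0.025 gives s ≈ 18.02.
So α = 0.077·18.02 ≈ 1.39, β = 0.923·18.02 ≈ 16.63.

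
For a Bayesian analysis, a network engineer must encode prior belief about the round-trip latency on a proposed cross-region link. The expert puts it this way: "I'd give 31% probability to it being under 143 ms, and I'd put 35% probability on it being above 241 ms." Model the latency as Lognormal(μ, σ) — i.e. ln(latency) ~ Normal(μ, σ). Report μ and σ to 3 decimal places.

If T ~ Lognormal(μ,σ) then ln T ~ Normal(μ,σ), so the p-quantile of ln T is μ + z_p·σ.
ln(143) = 4.963 and ln(241) = 5.485; z_{0.31} = -0.4959, z_{0.65} = 0.3853.
σ = (5.485 − 4.963)/(0.3853 − (-0.4959)) = 0.592.
μ = 4.963 − (-0.4959)·0.592 = 5.257.

μ ≈ 5.257, σ ≈ 0.592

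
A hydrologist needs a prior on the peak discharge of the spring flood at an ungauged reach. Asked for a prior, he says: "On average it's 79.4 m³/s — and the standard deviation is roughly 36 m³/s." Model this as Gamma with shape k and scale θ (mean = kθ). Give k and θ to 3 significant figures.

For Gamma(k, scale θ): mean = kθ, variance = kθ², so CV = 1/√k.
CV = SD/mean = 36/79.4 = 0.4534, hence k = 1/CV² = 4.86.
Then θ = mean/k = 79.4/4.86 = 16.3.

k ≈ 4.86, θ ≈ 16.3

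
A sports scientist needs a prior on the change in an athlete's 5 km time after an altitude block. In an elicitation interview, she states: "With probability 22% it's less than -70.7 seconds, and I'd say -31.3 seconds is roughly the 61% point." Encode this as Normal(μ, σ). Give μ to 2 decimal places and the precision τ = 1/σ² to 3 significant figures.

For Normal(μ,σ), the p-quantile is μ + z_p·σ. Here z_{0.22} = -0.7722, z_{0.61} = 0.2793.
So -70.7 = μ − 0.7722σ and -31.3 = μ + 0.2793σ.
Subtracting: σ = (-31.3 − -70.7)/(0.2793 − (-0.7722)) = 37.47.
Then μ = -70.7 − (-0.7722)·37.47 = -41.77.
Precision τ = 1/σ² = 1/37.47² = 0.000712.

μ = -41.77, τ = 0.000712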